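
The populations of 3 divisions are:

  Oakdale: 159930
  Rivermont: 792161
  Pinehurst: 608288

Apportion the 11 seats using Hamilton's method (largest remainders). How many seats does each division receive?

Oakdale: 1, Rivermont: 6, Pinehurst: 4

Standard divisor: 1560379 ÷ 11 ≈ 141852.636.
Standard quotas: Oakdale 1.1274, Rivermont 5.5844, Pinehurst 4.2882.
Lower quotas: Oakdale 1, Rivermont 5, Pinehurst 4 (sum 10, leaving 1 seat).
Remainders in descending order: Rivermont 0.5844, Pinehurst 0.2882, Oakdale 0.1274.
The surplus seat goes to Rivermont.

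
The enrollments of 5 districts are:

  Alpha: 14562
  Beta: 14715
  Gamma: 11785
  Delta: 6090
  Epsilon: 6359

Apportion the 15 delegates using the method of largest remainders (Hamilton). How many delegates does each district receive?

Standard divisor: 53511 ÷ 15 ≈ 3567.4.
Standard quotas: Alpha 4.0820, Beta 4.1249, Gamma 3.3035, Delta 1.7071, Epsilon 1.7825.
Lower quotas: Alpha 4, Beta 4, Gamma 3, Delta 1, Epsilon 1 (sum 13, leaving 2 seats).
Remainders in descending order: Epsilon 0.7825, Delta 0.7071, Gamma 0.3035, Beta 0.1249, Alpha 0.0820.
The surplus seats go to Epsilon, Delta.

Alpha: 4, Beta: 4, Gamma: 3, Delta: 2, Epsilon: 2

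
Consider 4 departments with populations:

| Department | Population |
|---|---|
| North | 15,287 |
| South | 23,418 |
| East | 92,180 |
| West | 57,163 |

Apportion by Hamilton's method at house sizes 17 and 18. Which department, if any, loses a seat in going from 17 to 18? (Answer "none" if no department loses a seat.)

At 17 seats: North 2, South 2, East 8, West 5.
At 18 seats: North 1, South 2, East 9, West 6.
North drops from 2 to 1.

North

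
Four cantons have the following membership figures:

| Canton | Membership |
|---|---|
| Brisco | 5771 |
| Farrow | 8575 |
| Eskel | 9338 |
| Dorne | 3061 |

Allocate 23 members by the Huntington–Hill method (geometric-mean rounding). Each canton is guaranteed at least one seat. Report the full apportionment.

With divisor 1197: modified quotas Brisco 4.821, Farrow 7.164, Eskel 7.801, Dorne 2.557.
Geometric-mean thresholds: Brisco √(4·5)=4.472, Farrow √(7·8)=7.483, Eskel √(7·8)=7.483, Dorne √(2·3)=2.449.
Each quota rounded against its threshold gives Brisco 5, Farrow 7, Eskel 8, Dorne 3 (total 23).

Brisco 5, Farrow 7, Eskel 8, Dorne 3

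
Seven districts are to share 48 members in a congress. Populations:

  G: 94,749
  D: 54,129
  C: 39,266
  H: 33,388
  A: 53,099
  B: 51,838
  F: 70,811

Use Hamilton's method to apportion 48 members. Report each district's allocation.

G: 11, D: 7, C: 5, H: 4, A: 6, B: 6, F: 9

The standard divisor is 397280/48 ≈ 8276.667.
Standard quotas: G 11.4477, D 6.5400, C 4.7442, H 4.0340, A 6.4155, B 6.2631, F 8.5555.
Lower quotas: G 11, D 6, C 4, H 4, A 6, B 6, F 8 (sum 45, leaving 3 seats).
Remainders in descending order: C 0.7442, F 0.5555, D 0.5400, G 0.4477, A 0.4155, B 0.2631, H 0.0340.
The surplus seats go to C, F, D.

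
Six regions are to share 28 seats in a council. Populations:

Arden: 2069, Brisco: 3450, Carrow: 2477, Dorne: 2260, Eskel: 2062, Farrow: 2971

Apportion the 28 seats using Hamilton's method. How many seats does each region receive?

Arden=4, Brisco=6, Carrow=5, Dorne=4, Eskel=4, Farrow=5

The standard divisor is 15289/28 ≈ 546.036.
Standard quotas: Arden 3.789, Brisco 6.318, Carrow 4.536, Dorne 4.139, Eskel 3.776, Farrow 5.441.
Lower quotas: Arden 3, Brisco 6, Carrow 4, Dorne 4, Eskel 3, Farrow 5 (sum 25, leaving 3 seats).
Remainders in descending order: Arden 0.789, Eskel 0.776, Carrow 0.536, Farrow 0.441, Brisco 0.318, Dorne 0.139.
Largest remainders: Arden, Eskel, Carrow receive the extra seats.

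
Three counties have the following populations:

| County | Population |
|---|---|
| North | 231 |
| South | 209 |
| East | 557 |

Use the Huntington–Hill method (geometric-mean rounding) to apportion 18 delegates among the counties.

North 4; South 4; East 10

With divisor 56: modified quotas North 4.125, South 3.732, East 9.946.
Geometric-mean thresholds: North √(4·5)=4.472, South √(3·4)=3.464, East √(9·10)=9.487.
Each quota rounded against its threshold gives North 4, South 4, East 10 (total 18).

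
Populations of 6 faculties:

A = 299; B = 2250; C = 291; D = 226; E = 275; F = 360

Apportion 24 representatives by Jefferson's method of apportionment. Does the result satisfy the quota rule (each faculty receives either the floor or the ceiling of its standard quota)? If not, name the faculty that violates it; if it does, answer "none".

B

Standard quotas: A 1.939, B 14.591, C 1.887, D 1.466, E 1.783, F 2.335.
Jefferson allocation: A 2, B 16, C 2, D 1, E 1, F 2.
B has quota 14.591 (lower 14, upper 15) but receives 16 — outside the quota interval.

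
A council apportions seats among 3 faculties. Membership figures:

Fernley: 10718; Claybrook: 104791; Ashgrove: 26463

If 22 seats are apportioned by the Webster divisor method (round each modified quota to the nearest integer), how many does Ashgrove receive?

Standard divisor 141972/22 ≈ 6453.273; standard quotas: Fernley 1.661, Claybrook 16.238, Ashgrove 4.101.
Rounding to the nearest integer gives Fernley 2, Claybrook 16, Ashgrove 4 — total 22, matching the house size, so no adjustment is needed.
Ashgrove receives 4.

4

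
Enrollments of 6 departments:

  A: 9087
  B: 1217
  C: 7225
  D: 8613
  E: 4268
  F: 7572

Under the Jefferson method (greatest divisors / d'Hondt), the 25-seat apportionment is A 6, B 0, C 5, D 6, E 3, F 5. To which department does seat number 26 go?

Priority for the next seat is population ÷ (current seats + 1).
Priorities: A 1298.143, B 1217.000, C 1204.167, D 1230.429, E 1067.000, F 1262.000.
Highest priority: A.

A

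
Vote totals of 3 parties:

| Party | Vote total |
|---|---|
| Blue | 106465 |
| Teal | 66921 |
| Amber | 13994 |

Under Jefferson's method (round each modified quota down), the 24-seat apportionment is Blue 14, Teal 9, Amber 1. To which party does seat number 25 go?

Priority for the next seat is population ÷ (current seats + 1).
Priorities: Blue 7097.667, Teal 6692.100, Amber 6997.000.
Highest priority: Blue.

Blue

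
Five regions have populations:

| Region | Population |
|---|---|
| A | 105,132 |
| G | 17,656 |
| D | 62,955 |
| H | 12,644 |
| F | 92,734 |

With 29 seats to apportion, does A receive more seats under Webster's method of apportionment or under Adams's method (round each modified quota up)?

Webster: A 11, G 2, D 6, H 1, F 9.
Adams: A 10, G 2, D 6, H 2, F 9.
A gets 11 under Webster and 10 under Adams.

Webster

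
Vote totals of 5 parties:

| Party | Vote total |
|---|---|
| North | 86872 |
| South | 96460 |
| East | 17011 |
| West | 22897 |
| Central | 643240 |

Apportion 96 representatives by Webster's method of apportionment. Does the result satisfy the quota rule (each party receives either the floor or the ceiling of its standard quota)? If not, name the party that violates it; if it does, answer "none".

Central

Standard quotas: North 9.625, South 10.687, East 1.885, West 2.537, Central 71.267.
Webster allocation: North 10, South 11, East 2, West 3, Central 70.
Central has quota 71.267 (lower 71, upper 72) but receives 70 — outside the quota interval.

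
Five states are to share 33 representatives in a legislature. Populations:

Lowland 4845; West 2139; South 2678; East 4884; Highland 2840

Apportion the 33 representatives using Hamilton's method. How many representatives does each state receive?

Total 17386; standard divisor 17386/33 ≈ 526.848.
Standard quotas: Lowland 9.196, West 4.060, South 5.083, East 9.270, Highland 5.391.
Lower quotas: Lowland 9, West 4, South 5, East 9, Highland 5 (sum 32, leaving 1 seat).
Remainders in descending order: Highland 0.391, East 0.270, Lowland 0.196, South 0.083, West 0.060.
The surplus seat goes to Highland.

Lowland 9; West 4; South 5; East 9; Highland 6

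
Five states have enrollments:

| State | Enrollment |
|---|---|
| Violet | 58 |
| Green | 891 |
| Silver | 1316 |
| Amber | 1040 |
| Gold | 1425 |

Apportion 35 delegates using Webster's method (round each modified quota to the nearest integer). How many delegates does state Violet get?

Standard divisor 4730/35 ≈ 135.143; standard quotas: Violet 0.429, Green 6.593, Silver 9.738, Amber 7.696, Gold 10.544.
Rounding to the nearest integer gives 0, 7, 10, 8, 11 = 36 seats, so the divisor must be adjusted.
With modified divisor 136: modified quotas Violet 0.426, Green 6.551, Silver 9.676, Amber 7.647, Gold 10.478.
Rounding to the nearest integer: Violet 0, Green 7, Silver 10, Amber 8, Gold 10 (total 35).
Violet receives 0.

0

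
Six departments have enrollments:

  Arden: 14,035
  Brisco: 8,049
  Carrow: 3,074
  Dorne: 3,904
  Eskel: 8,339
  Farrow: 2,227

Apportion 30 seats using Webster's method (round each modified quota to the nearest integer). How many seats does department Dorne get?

3

Standard divisor 39628/30 ≈ 1320.933; standard quotas: Arden 10.625, Brisco 6.093, Carrow 2.327, Dorne 2.955, Eskel 6.313, Farrow 1.686.
Rounding to the nearest integer gives Arden 11, Brisco 6, Carrow 2, Dorne 3, Eskel 6, Farrow 2 — total 30, matching the house size, so no adjustment is needed.
Dorne receives 3.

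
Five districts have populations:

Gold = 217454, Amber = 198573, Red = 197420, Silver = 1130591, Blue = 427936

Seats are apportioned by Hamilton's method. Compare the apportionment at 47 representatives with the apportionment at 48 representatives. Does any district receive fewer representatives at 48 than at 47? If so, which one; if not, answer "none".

none

At 47 seats: Gold 5, Amber 4, Red 4, Silver 25, Blue 9.
At 48 seats: Gold 5, Amber 4, Red 4, Silver 25, Blue 10.
No district's allocation decreased.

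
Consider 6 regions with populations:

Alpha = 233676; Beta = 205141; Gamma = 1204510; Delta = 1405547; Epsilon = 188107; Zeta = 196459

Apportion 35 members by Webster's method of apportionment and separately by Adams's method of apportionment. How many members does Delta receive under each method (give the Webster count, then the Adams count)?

15 and 14

Webster: Alpha 2, Beta 2, Gamma 12, Delta 15, Epsilon 2, Zeta 2.
Adams: Alpha 3, Beta 2, Gamma 12, Delta 14, Epsilon 2, Zeta 2.
Delta gets 15 under Webster and 14 under Adams.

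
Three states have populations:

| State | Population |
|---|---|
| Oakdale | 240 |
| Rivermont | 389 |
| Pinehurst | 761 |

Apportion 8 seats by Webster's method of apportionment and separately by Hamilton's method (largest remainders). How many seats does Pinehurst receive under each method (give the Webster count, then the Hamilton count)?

Webster: Oakdale 1, Rivermont 2, Pinehurst 5.
Hamilton: Oakdale 2, Rivermont 2, Pinehurst 4.
Pinehurst gets 5 under Webster and 4 under Hamilton.

5 and 4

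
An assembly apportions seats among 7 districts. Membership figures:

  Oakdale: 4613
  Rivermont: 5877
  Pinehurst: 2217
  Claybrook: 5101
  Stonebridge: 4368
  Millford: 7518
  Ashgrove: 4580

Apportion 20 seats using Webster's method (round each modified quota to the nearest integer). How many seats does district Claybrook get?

3

Standard divisor 34274/20 ≈ 1713.7; standard quotas: Oakdale 2.692, Rivermont 3.429, Pinehurst 1.294, Claybrook 2.977, Stonebridge 2.549, Millford 4.387, Ashgrove 2.673.
Rounding to the nearest integer gives Oakdale 3, Rivermont 3, Pinehurst 1, Claybrook 3, Stonebridge 3, Millford 4, Ashgrove 3 — total 20, matching the house size, so no adjustment is needed.
Claybrook receives 3.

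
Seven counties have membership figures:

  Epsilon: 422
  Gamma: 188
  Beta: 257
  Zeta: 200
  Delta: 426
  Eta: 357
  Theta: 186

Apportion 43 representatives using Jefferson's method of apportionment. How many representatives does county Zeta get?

4

Standard divisor 2036/43 ≈ 47.349; standard quotas: Epsilon 8.913, Gamma 3.971, Beta 5.428, Zeta 4.224, Delta 8.997, Eta 7.540, Theta 3.928.
Rounding down gives 8, 3, 5, 4, 8, 7, 3 = 38 seats, so the divisor must be adjusted.
With modified divisor 44: modified quotas Epsilon 9.591, Gamma 4.273, Beta 5.841, Zeta 4.545, Delta 9.682, Eta 8.114, Theta 4.227.
Rounding down: Epsilon 9, Gamma 4, Beta 5, Zeta 4, Delta 9, Eta 8, Theta 4 (total 43).
Zeta receives 4.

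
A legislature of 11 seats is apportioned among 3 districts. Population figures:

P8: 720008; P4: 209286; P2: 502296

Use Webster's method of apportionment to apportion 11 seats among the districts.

Standard divisor 1431590/11 ≈ 130144.545; standard quotas: P8 5.532, P4 1.608, P2 3.860.
Rounding to the nearest integer gives 6, 2, 4 = 12 seats, so the divisor must be adjusted.
With modified divisor 135200: modified quotas P8 5.326, P4 1.548, P2 3.715.
Rounding to the nearest integer: P8 5, P4 2, P2 4 (total 11).

P8 5; P4 2; P2 4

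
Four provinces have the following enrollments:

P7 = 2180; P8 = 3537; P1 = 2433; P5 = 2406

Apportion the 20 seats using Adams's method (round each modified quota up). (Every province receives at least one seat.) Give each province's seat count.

P7: 4, P8: 6, P1: 5, P5: 5

Standard divisor 10556/20 ≈ 527.8; standard quotas: P7 4.130, P8 6.701, P1 4.610, P5 4.559.
Rounding up gives 5, 7, 5, 5 = 22 seats, so the divisor must be adjusted.
With modified divisor 596: modified quotas P7 3.658, P8 5.935, P1 4.082, P5 4.037.
Rounding up: P7 4, P8 6, P1 5, P5 5 (total 20).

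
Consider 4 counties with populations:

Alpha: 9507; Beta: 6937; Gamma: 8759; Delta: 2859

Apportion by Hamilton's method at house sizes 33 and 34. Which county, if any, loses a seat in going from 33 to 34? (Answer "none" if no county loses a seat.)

At 33 seats: Alpha 11, Beta 8, Gamma 10, Delta 4.
At 34 seats: Alpha 12, Beta 8, Gamma 11, Delta 3.
Delta drops from 4 to 3.

Delta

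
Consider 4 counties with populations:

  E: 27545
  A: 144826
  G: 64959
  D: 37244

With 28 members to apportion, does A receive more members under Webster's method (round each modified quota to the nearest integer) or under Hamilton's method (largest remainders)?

Hamilton

Webster: E 3, A 14, G 7, D 4.
Hamilton: E 3, A 15, G 6, D 4.
A gets 14 under Webster and 15 under Hamilton.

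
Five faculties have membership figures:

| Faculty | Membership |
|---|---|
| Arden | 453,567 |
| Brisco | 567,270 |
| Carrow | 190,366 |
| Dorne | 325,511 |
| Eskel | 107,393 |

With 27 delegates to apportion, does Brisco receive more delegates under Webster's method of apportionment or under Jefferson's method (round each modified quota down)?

Webster: Arden 8, Brisco 9, Carrow 3, Dorne 5, Eskel 2.
Jefferson: Arden 8, Brisco 10, Carrow 3, Dorne 5, Eskel 1.
Brisco gets 9 under Webster and 10 under Jefferson.

Jefferson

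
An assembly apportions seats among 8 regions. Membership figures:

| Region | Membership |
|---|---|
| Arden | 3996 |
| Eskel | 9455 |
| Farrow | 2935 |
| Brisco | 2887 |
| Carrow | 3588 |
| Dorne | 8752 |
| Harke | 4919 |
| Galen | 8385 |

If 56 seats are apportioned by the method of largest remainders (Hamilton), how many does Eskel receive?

12

Standard divisor: 44917 ÷ 56 ≈ 802.089.
Standard quotas: Arden 4.9820, Eskel 11.7880, Farrow 3.6592, Brisco 3.5993, Carrow 4.4733, Dorne 10.9115, Harke 6.1327, Galen 10.4539.
Lower quotas: Arden 4, Eskel 11, Farrow 3, Brisco 3, Carrow 4, Dorne 10, Harke 6, Galen 10 (sum 51, leaving 5 seats).
Remainders in descending order: Arden 0.9820, Dorne 0.9115, Eskel 0.7880, Farrow 0.6592, Brisco 0.5993, Carrow 0.4733, Galen 0.4539, Harke 0.1327.
The surplus seats go to Arden, Dorne, Eskel, Farrow, Brisco.
Eskel receives 12.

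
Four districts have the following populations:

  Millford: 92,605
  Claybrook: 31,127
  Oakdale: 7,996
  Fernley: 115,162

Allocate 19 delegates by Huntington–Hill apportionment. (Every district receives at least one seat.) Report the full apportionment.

With divisor 13140: modified quotas Millford 7.048, Claybrook 2.369, Oakdale 0.609, Fernley 8.764.
Geometric-mean thresholds: Millford √(7·8)=7.483, Claybrook √(2·3)=2.449, Oakdale (min 1), Fernley √(8·9)=8.485.
Each quota rounded against its threshold gives Millford 7, Claybrook 2, Oakdale 1, Fernley 9 (total 19).

Millford 7, Claybrook 2, Oakdale 1, Fernley 9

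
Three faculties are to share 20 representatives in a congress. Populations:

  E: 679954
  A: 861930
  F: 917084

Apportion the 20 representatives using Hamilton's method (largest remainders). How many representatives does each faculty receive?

The standard divisor is 2458968/20 ≈ 122948.4.
Standard quotas: E 5.5304, A 7.0105, F 7.4591.
Lower quotas: E 5, A 7, F 7 (sum 19, leaving 1 seat).
Remainders in descending order: E 0.5304, F 0.4591, A 0.0105.
Largest remainder: E receives the extra seat.

E: 6; A: 7; F: 7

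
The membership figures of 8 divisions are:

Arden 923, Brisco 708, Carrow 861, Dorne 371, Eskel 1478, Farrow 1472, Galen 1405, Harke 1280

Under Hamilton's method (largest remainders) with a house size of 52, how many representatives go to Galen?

Total 8498; standard divisor 8498/52 ≈ 163.423.
Standard quotas: Arden 5.648, Brisco 4.332, Carrow 5.269, Dorne 2.270, Eskel 9.044, Farrow 9.007, Galen 8.597, Harke 7.832.
Lower quotas: Arden 5, Brisco 4, Carrow 5, Dorne 2, Eskel 9, Farrow 9, Galen 8, Harke 7 (sum 49, leaving 3 seats).
Remainders in descending order: Harke 0.832, Arden 0.648, Galen 0.597, Brisco 0.332, Dorne 0.270, Carrow 0.269, Eskel 0.044, Farrow 0.007.
Largest remainders: Harke, Arden, Galen receive the extra seats.
Galen receives 9.

9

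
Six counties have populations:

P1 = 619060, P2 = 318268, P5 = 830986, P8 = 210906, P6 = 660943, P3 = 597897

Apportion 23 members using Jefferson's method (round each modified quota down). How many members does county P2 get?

2

Standard divisor 3238060/23 ≈ 140785.217; standard quotas: P1 4.397, P2 2.261, P5 5.903, P8 1.498, P6 4.695, P3 4.247.
Rounding down gives 4, 2, 5, 1, 4, 4 = 20 seats, so the divisor must be adjusted.
With modified divisor 121700: modified quotas P1 5.087, P2 2.615, P5 6.828, P8 1.733, P6 5.431, P3 4.913.
Rounding down: P1 5, P2 2, P5 6, P8 1, P6 5, P3 4 (total 23).
P2 receives 2.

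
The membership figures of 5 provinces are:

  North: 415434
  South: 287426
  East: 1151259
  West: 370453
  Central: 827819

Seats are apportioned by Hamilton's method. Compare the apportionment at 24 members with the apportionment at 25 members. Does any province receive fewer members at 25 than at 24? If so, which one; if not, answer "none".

none

At 24 seats: North 3, South 2, East 9, West 3, Central 7.
At 25 seats: North 3, South 2, East 10, West 3, Central 7.
No province's allocation decreased.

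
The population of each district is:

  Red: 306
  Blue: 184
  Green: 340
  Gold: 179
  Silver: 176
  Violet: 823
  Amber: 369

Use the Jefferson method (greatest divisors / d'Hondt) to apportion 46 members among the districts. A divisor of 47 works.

Red=6, Blue=3, Green=7, Gold=3, Silver=3, Violet=17, Amber=7

With modified divisor 47: modified quotas Red 6.511, Blue 3.915, Green 7.234, Gold 3.809, Silver 3.745, Violet 17.511, Amber 7.851.
Rounding down: Red 6, Blue 3, Green 7, Gold 3, Silver 3, Violet 17, Amber 7 (total 46).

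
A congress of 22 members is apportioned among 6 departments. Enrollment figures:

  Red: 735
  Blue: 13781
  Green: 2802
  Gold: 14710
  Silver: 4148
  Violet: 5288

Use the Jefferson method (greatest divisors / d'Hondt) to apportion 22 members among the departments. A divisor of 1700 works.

Red 0, Blue 8, Green 1, Gold 8, Silver 2, Violet 3

With modified divisor 1700: modified quotas Red 0.432, Blue 8.106, Green 1.648, Gold 8.653, Silver 2.440, Violet 3.111.
Rounding down: Red 0, Blue 8, Green 1, Gold 8, Silver 2, Violet 3 (total 22).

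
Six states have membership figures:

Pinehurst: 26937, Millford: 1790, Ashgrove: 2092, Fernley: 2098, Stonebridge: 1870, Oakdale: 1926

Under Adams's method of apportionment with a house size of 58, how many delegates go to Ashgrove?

4

Standard divisor 36713/58 ≈ 632.983; standard quotas: Pinehurst 42.556, Millford 2.828, Ashgrove 3.305, Fernley 3.314, Stonebridge 2.954, Oakdale 3.043.
Rounding up gives 43, 3, 4, 4, 3, 4 = 61 seats, so the divisor must be adjusted.
With modified divisor 670: modified quotas Pinehurst 40.204, Millford 2.672, Ashgrove 3.122, Fernley 3.131, Stonebridge 2.791, Oakdale 2.875.
Rounding up: Pinehurst 41, Millford 3, Ashgrove 4, Fernley 4, Stonebridge 3, Oakdale 3 (total 58).
Ashgrove receives 4.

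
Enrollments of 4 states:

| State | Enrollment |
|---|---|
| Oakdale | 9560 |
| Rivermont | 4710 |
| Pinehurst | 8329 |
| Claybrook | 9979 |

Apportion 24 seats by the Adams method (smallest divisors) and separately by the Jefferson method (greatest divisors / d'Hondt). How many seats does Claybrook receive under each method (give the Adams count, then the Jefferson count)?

7 and 8

Adams: Oakdale 7, Rivermont 4, Pinehurst 6, Claybrook 7.
Jefferson: Oakdale 7, Rivermont 3, Pinehurst 6, Claybrook 8.
Claybrook gets 7 under Adams and 8 under Jefferson.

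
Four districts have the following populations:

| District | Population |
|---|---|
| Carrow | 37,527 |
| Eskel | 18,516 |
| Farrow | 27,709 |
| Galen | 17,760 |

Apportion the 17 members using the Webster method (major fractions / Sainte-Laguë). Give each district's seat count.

Carrow 6; Eskel 3; Farrow 5; Galen 3

Standard divisor 101512/17 ≈ 5971.294; standard quotas: Carrow 6.285, Eskel 3.101, Farrow 4.640, Galen 2.974.
Rounding to the nearest integer gives Carrow 6, Eskel 3, Farrow 5, Galen 3 — total 17, matching the house size, so no adjustment is needed.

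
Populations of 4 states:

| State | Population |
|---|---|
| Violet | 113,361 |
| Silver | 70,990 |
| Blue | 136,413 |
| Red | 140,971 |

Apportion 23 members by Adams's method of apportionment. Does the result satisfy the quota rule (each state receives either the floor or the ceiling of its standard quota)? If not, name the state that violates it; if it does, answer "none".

none

Standard quotas: Violet 5.647, Silver 3.536, Blue 6.795, Red 7.022.
Adams allocation: Violet 5, Silver 4, Blue 7, Red 7.
Every allocation lies between the lower and upper quota.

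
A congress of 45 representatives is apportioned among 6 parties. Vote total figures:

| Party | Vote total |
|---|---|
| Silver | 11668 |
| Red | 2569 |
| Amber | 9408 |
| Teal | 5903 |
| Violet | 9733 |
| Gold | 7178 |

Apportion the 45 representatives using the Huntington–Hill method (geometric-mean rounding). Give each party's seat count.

With divisor 1037: modified quotas Silver 11.252, Red 2.477, Amber 9.072, Teal 5.692, Violet 9.386, Gold 6.922.
Geometric-mean thresholds: Silver √(11·12)=11.489, Red √(2·3)=2.449, Amber √(9·10)=9.487, Teal √(5·6)=5.477, Violet √(9·10)=9.487, Gold √(6·7)=6.481.
Each quota rounded against its threshold gives Silver 11, Red 3, Amber 9, Teal 6, Violet 9, Gold 7 (total 45).

Silver 11; Red 3; Amber 9; Teal 6; Violet 9; Gold 7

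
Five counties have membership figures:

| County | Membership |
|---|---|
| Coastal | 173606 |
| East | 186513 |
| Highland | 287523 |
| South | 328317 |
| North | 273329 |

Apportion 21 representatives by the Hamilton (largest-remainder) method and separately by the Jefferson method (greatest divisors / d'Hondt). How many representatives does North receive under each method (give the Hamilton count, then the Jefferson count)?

5 and 4

Hamilton: Coastal 3, East 3, Highland 5, South 5, North 5.
Jefferson: Coastal 3, East 3, Highland 5, South 6, North 4.
North gets 5 under Hamilton and 4 under Jefferson.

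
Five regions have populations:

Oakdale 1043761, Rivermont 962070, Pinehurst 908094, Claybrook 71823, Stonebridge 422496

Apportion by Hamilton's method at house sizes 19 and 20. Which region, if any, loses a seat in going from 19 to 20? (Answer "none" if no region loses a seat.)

Claybrook

At 19 seats: Oakdale 6, Rivermont 5, Pinehurst 5, Claybrook 1, Stonebridge 2.
At 20 seats: Oakdale 6, Rivermont 6, Pinehurst 5, Claybrook 0, Stonebridge 3.
Claybrook drops from 1 to 0.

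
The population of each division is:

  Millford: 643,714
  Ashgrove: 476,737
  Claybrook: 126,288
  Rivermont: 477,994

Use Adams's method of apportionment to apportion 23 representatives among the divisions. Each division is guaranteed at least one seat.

Millford: 9; Ashgrove: 6; Claybrook: 2; Rivermont: 6

Standard divisor 1724733/23 ≈ 74988.391; standard quotas: Millford 8.584, Ashgrove 6.357, Claybrook 1.684, Rivermont 6.374.
Rounding up gives 9, 7, 2, 7 = 25 seats, so the divisor must be adjusted.
With modified divisor 80100: modified quotas Millford 8.036, Ashgrove 5.952, Claybrook 1.577, Rivermont 5.967.
Rounding up: Millford 9, Ashgrove 6, Claybrook 2, Rivermont 6 (total 23).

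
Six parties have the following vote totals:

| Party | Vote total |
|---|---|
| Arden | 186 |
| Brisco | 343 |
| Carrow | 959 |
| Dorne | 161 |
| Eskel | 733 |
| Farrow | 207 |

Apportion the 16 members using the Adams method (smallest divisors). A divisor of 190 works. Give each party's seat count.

Arden: 1, Brisco: 2, Carrow: 6, Dorne: 1, Eskel: 4, Farrow: 2

With modified divisor 190: modified quotas Arden 0.979, Brisco 1.805, Carrow 5.047, Dorne 0.847, Eskel 3.858, Farrow 1.089.
Rounding up: Arden 1, Brisco 2, Carrow 6, Dorne 1, Eskel 4, Farrow 2 (total 16).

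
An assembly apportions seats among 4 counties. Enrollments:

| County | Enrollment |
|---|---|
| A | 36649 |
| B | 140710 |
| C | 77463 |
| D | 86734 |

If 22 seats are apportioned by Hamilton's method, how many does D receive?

Standard divisor: 341556 ÷ 22 ≈ 15525.273.
Standard quotas: A 2.3606, B 9.0633, C 4.9895, D 5.5866.
Lower quotas: A 2, B 9, C 4, D 5 (sum 20, leaving 2 seats).
Remainders in descending order: C 0.9895, D 0.5866, A 0.3606, B 0.0633.
The surplus seats go to C, D.
D receives 6.

6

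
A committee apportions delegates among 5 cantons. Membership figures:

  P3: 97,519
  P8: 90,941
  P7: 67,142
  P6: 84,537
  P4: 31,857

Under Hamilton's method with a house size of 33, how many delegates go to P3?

The standard divisor is 371996/33 ≈ 11272.606.
Standard quotas: P3 8.6510, P8 8.0674, P7 5.9562, P6 7.4993, P4 2.8261.
Lower quotas: P3 8, P8 8, P7 5, P6 7, P4 2 (sum 30, leaving 3 seats).
Remainders in descending order: P7 0.9562, P4 0.8261, P3 0.6510, P6 0.4993, P8 0.0674.
Largest remainders: P7, P4, P3 receive the extra seats.
P3 receives 9.

9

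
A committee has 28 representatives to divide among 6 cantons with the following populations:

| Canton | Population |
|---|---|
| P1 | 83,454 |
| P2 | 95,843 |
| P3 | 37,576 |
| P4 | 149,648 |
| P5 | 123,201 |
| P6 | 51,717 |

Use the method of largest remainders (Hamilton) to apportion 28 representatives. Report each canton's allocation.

P1 4; P2 5; P3 2; P4 8; P5 6; P6 3

Standard divisor: 541439 ÷ 28 ≈ 19337.107.
Standard quotas: P1 4.3157, P2 4.9564, P3 1.9432, P4 7.7389, P5 6.3712, P6 2.6745.
Lower quotas: P1 4, P2 4, P3 1, P4 7, P5 6, P6 2 (sum 24, leaving 4 seats).
Remainders in descending order: P2 0.9564, P3 0.9432, P4 0.7389, P6 0.6745, P5 0.3712, P1 0.3157.
Largest remainders: P2, P3, P4, P6 receive the extra seats.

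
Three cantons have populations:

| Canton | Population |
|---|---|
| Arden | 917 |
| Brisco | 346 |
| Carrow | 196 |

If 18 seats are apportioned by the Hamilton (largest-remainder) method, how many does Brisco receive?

4

The standard divisor is 1459/18 ≈ 81.056.
Standard quotas: Arden 11.313, Brisco 4.269, Carrow 2.418.
Lower quotas: Arden 11, Brisco 4, Carrow 2 (sum 17, leaving 1 seat).
Remainders in descending order: Carrow 0.418, Arden 0.313, Brisco 0.269.
Largest remainder: Carrow receives the extra seat.
Brisco receives 4.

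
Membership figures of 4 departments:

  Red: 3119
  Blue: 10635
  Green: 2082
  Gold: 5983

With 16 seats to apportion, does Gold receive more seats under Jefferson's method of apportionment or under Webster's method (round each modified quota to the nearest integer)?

Jefferson

Jefferson: Red 2, Blue 8, Green 1, Gold 5.
Webster: Red 2, Blue 8, Green 2, Gold 4.
Gold gets 5 under Jefferson and 4 under Webster.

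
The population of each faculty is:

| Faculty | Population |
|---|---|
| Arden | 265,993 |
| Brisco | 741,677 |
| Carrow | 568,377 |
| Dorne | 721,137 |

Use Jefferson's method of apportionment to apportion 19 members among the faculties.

Arden: 2, Brisco: 6, Carrow: 5, Dorne: 6

Standard divisor 2297184/19 ≈ 120904.421; standard quotas: Arden 2.200, Brisco 6.134, Carrow 4.701, Dorne 5.965.
Rounding down gives 2, 6, 4, 5 = 17 seats, so the divisor must be adjusted.
With modified divisor 109800: modified quotas Arden 2.423, Brisco 6.755, Carrow 5.176, Dorne 6.568.
Rounding down: Arden 2, Brisco 6, Carrow 5, Dorne 6 (total 19).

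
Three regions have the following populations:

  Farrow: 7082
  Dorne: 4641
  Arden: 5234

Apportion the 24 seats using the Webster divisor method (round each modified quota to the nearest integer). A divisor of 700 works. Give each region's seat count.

Farrow=10, Dorne=7, Arden=7

With modified divisor 700: modified quotas Farrow 10.117, Dorne 6.630, Arden 7.477.
Rounding to the nearest integer: Farrow 10, Dorne 7, Arden 7 (total 24).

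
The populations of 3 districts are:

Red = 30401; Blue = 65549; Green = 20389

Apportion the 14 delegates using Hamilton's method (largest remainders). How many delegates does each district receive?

Standard divisor: 116339 ÷ 14 ≈ 8309.929.
Standard quotas: Red 3.6584, Blue 7.8880, Green 2.4536.
Lower quotas: Red 3, Blue 7, Green 2 (sum 12, leaving 2 seats).
Remainders in descending order: Blue 0.8880, Red 0.6584, Green 0.4536.
The surplus seats go to Blue, Red.

Red=4, Blue=8, Green=2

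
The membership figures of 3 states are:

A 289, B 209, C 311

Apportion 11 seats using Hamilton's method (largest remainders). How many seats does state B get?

Total 809; standard divisor 809/11 ≈ 73.545.
Standard quotas: A 3.930, B 2.842, C 4.229.
Lower quotas: A 3, B 2, C 4 (sum 9, leaving 2 seats).
Remainders in descending order: A 0.930, B 0.842, C 0.229.
The surplus seats go to A, B.
B receives 3.

3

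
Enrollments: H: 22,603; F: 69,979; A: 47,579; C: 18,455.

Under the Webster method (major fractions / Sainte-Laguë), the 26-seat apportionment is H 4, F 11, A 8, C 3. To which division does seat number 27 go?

Priority for the next seat is population ÷ (current seats + 0.5).
Priorities: H 5022.889, F 6085.130, A 5597.529, C 5272.857.
Highest priority: F.

F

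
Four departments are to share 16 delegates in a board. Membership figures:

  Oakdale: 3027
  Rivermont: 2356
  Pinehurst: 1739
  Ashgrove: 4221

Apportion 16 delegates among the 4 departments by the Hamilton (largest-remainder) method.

Standard divisor: 11343 ÷ 16 ≈ 708.938.
Standard quotas: Oakdale 4.270, Rivermont 3.323, Pinehurst 2.453, Ashgrove 5.954.
Lower quotas: Oakdale 4, Rivermont 3, Pinehurst 2, Ashgrove 5 (sum 14, leaving 2 seats).
Remainders in descending order: Ashgrove 0.954, Pinehurst 0.453, Rivermont 0.323, Oakdale 0.270.
Largest remainders: Ashgrove, Pinehurst receive the extra seats.

Oakdale: 4, Rivermont: 3, Pinehurst: 3, Ashgrove: 6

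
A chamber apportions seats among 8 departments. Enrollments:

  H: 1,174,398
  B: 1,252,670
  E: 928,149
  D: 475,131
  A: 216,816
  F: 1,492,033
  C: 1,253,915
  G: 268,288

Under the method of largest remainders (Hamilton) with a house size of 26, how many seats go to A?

1

Total 7061400; standard divisor 7061400/26 ≈ 271592.308.
Standard quotas: H 4.3241, B 4.6123, E 3.4174, D 1.7494, A 0.7983, F 5.4936, C 4.6169, G 0.9878.
Lower quotas: H 4, B 4, E 3, D 1, A 0, F 5, C 4, G 0 (sum 21, leaving 5 seats).
Remainders in descending order: G 0.9878, A 0.7983, D 0.7494, C 0.6169, B 0.6123, F 0.4936, E 0.4174, H 0.3241.
The surplus seats go to G, A, D, C, B.
A receives 1.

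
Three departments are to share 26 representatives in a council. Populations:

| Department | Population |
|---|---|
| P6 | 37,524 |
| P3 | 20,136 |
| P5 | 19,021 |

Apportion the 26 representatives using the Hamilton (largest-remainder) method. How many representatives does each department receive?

Total 76681; standard divisor 76681/26 ≈ 2949.269.
Standard quotas: P6 12.7232, P3 6.8275, P5 6.4494.
Lower quotas: P6 12, P3 6, P5 6 (sum 24, leaving 2 seats).
Remainders in descending order: P3 0.8275, P6 0.7232, P5 0.4494.
The surplus seats go to P3, P6.

P6 13, P3 7, P5 6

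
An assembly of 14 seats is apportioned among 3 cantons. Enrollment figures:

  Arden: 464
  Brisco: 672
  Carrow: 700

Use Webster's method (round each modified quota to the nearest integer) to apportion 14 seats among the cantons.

Standard divisor 1836/14 ≈ 131.143; standard quotas: Arden 3.538, Brisco 5.124, Carrow 5.338.
Rounding to the nearest integer gives Arden 4, Brisco 5, Carrow 5 — total 14, matching the house size, so no adjustment is needed.

Arden: 4, Brisco: 5, Carrow: 5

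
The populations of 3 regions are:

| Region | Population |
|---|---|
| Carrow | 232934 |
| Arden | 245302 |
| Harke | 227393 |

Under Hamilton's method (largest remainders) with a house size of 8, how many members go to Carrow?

Standard divisor: 705629 ÷ 8 ≈ 88203.625.
Standard quotas: Carrow 2.6409, Arden 2.7811, Harke 2.5780.
Lower quotas: Carrow 2, Arden 2, Harke 2 (sum 6, leaving 2 seats).
Remainders in descending order: Arden 0.7811, Carrow 0.6409, Harke 0.5780.
Largest remainders: Arden, Carrow receive the extra seats.
Carrow receives 3.

3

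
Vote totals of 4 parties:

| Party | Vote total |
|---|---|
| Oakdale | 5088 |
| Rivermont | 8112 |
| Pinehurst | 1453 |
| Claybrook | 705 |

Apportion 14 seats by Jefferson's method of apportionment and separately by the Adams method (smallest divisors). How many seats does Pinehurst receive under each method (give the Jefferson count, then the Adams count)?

Jefferson: Oakdale 5, Rivermont 8, Pinehurst 1, Claybrook 0.
Adams: Oakdale 4, Rivermont 7, Pinehurst 2, Claybrook 1.
Pinehurst gets 1 under Jefferson and 2 under Adams.

1 and 2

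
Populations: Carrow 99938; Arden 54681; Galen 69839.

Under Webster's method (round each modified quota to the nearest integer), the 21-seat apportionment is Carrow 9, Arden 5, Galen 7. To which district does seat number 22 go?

Carrow

Priority for the next seat is population ÷ (current seats + 0.5).
Priorities: Carrow 10519.789, Arden 9942.000, Galen 9311.867.
Highest priority: Carrow.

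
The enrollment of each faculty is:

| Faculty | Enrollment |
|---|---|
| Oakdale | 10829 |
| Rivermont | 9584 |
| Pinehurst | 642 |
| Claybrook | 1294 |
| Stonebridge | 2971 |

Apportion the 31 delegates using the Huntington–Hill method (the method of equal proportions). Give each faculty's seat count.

Oakdale=13, Rivermont=11, Pinehurst=1, Claybrook=2, Stonebridge=4

With divisor 846: modified quotas Oakdale 12.800, Rivermont 11.329, Pinehurst 0.759, Claybrook 1.530, Stonebridge 3.512.
Geometric-mean thresholds: Oakdale √(12·13)=12.490, Rivermont √(11·12)=11.489, Pinehurst (min 1), Claybrook √(1·2)=1.414, Stonebridge √(3·4)=3.464.
Each quota rounded against its threshold gives Oakdale 13, Rivermont 11, Pinehurst 1, Claybrook 2, Stonebridge 4 (total 31).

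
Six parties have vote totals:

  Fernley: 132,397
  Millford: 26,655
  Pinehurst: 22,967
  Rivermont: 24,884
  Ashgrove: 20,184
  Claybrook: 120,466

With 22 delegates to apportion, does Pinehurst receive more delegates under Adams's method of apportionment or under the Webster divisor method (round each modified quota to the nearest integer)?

Adams

Adams: Fernley 7, Millford 2, Pinehurst 2, Rivermont 2, Ashgrove 2, Claybrook 7.
Webster: Fernley 8, Millford 2, Pinehurst 1, Rivermont 2, Ashgrove 1, Claybrook 8.
Pinehurst gets 2 under Adams and 1 under Webster.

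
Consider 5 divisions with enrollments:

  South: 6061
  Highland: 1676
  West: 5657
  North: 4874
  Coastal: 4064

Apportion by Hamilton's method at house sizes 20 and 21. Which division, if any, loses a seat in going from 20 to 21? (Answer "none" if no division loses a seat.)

At 20 seats: South 5, Highland 2, West 5, North 4, Coastal 4.
At 21 seats: South 6, Highland 1, West 5, North 5, Coastal 4.
Highland drops from 2 to 1.

Highland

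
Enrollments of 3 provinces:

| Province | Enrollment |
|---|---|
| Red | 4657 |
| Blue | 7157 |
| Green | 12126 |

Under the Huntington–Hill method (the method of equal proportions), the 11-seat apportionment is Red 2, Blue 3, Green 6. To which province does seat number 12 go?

Priority for the next seat is population ÷ (√(s·(s+1))).
Priorities: Red 1901.212, Blue 2066.048, Green 1871.082.
Highest priority: Blue.

Blue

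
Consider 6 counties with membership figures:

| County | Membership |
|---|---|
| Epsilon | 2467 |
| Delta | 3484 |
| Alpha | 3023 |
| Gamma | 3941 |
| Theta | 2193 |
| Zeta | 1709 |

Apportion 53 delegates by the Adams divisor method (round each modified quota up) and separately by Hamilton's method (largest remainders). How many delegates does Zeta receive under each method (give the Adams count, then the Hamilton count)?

Adams: Epsilon 8, Delta 11, Alpha 9, Gamma 12, Theta 7, Zeta 6.
Hamilton: Epsilon 8, Delta 11, Alpha 10, Gamma 12, Theta 7, Zeta 5.
Zeta gets 6 under Adams and 5 under Hamilton.

6 and 5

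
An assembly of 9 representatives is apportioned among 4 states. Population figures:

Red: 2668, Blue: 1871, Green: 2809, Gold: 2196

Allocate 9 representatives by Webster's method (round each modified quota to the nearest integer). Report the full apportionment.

Red: 2, Blue: 2, Green: 3, Gold: 2

Standard divisor 9544/9 ≈ 1060.444; standard quotas: Red 2.516, Blue 1.764, Green 2.649, Gold 2.071.
Rounding to the nearest integer gives 3, 2, 3, 2 = 10 seats, so the divisor must be adjusted.
With modified divisor 1100: modified quotas Red 2.425, Blue 1.701, Green 2.554, Gold 1.996.
Rounding to the nearest integer: Red 2, Blue 2, Green 3, Gold 2 (total 9).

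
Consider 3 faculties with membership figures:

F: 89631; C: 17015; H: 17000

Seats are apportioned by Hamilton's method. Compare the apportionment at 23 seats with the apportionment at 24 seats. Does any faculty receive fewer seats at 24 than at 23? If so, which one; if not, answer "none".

none

At 23 seats: F 17, C 3, H 3.
At 24 seats: F 18, C 3, H 3.
No faculty's allocation decreased.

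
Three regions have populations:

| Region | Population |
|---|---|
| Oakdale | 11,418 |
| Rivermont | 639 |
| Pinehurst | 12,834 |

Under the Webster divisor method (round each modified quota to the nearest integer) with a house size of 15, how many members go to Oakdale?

Standard divisor 24891/15 ≈ 1659.4; standard quotas: Oakdale 6.881, Rivermont 0.385, Pinehurst 7.734.
Rounding to the nearest integer gives Oakdale 7, Rivermont 0, Pinehurst 8 — total 15, matching the house size, so no adjustment is needed.
Oakdale receives 7.

7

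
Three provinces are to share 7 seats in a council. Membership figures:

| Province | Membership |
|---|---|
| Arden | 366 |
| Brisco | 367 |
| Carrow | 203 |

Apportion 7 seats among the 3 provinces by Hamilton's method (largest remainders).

Arden=3; Brisco=3; Carrow=1

Standard divisor: 936 ÷ 7 ≈ 133.714.
Standard quotas: Arden 2.737, Brisco 2.745, Carrow 1.518.
Lower quotas: Arden 2, Brisco 2, Carrow 1 (sum 5, leaving 2 seats).
Remainders in descending order: Brisco 0.745, Arden 0.737, Carrow 0.518.
Largest remainders: Brisco, Arden receive the extra seats.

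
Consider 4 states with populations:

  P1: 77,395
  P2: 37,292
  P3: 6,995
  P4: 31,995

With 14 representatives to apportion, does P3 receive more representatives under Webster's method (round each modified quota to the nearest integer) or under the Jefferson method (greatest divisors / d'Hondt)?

Webster

Webster: P1 7, P2 3, P3 1, P4 3.
Jefferson: P1 8, P2 3, P3 0, P4 3.
P3 gets 1 under Webster and 0 under Jefferson.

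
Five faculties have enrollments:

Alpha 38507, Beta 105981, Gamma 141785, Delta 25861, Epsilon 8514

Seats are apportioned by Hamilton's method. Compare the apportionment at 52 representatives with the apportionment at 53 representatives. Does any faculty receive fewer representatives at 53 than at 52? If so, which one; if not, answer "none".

At 52 seats: Alpha 6, Beta 17, Gamma 23, Delta 4, Epsilon 2.
At 53 seats: Alpha 6, Beta 18, Gamma 24, Delta 4, Epsilon 1.
Epsilon drops from 2 to 1.

Epsilon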